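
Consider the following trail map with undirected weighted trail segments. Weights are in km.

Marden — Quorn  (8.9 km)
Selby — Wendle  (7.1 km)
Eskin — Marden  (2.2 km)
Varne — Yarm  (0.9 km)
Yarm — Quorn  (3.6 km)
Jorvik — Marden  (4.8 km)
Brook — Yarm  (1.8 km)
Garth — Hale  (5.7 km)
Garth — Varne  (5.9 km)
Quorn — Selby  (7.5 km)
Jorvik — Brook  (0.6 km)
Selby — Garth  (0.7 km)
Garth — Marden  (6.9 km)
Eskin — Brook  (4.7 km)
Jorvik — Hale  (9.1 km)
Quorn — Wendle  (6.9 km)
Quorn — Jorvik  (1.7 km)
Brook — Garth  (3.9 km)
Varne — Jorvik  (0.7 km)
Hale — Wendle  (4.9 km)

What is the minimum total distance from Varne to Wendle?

Shortest distances from Varne:
Varne: 0
Jorvik: 0.7  (via Varne)
Yarm: 0.9  (via Varne)
Brook: 1.3  (via Jorvik)
Quorn: 2.4  (via Jorvik)
Garth: 5.2  (via Brook)
Marden: 5.5  (via Jorvik)
Selby: 5.9  (via Garth)
Eskin: 6  (via Brook)
Wendle: 9.3  (via Quorn)
Shortest route: Varne → Jorvik → Quorn → Wendle = 9.3 km.

9.3 km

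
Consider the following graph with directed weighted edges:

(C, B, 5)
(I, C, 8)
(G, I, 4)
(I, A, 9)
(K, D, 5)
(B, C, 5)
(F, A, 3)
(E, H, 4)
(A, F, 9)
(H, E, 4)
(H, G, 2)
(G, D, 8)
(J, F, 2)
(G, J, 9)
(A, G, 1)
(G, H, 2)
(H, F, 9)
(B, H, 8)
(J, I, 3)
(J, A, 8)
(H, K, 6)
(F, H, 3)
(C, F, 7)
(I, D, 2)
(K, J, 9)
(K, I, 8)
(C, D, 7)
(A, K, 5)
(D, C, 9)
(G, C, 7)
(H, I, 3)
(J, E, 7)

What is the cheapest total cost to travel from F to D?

Running Dijkstra from F:
F: 0
A: 3  (via F)
H: 3  (via F)
G: 4  (via A)
I: 6  (via H)
E: 7  (via H)
D: 8  (via I)
Shortest route: F–H–I–D = 8.

8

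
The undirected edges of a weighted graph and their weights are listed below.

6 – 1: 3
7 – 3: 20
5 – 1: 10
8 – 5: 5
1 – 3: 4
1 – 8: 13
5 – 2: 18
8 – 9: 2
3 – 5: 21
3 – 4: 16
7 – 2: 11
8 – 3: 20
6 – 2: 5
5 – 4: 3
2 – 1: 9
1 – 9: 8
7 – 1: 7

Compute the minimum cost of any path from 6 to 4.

Running Dijkstra from 6:
6: 0
1: 3  (via 6)
2: 5  (via 6)
3: 7  (via 1)
7: 10  (via 1)
9: 11  (via 1)
5: 13  (via 1)
8: 13  (via 9)
4: 16  (via 5)
Shortest route: 6 → 1 → 5 → 4 = 16.

16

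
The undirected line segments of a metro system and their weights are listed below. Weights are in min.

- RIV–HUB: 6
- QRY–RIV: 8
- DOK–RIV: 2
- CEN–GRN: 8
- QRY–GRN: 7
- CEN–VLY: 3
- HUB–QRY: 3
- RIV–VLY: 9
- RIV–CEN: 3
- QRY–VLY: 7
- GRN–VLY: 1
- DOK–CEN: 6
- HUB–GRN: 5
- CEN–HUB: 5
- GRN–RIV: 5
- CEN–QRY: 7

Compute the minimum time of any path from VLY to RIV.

Enumerating some paths:
VLY → CEN → DOK → RIV: 3+6+2 = 11
VLY → RIV: 9 = 9
VLY → GRN → RIV: 1+5 = 6
VLY → GRN → HUB → RIV: 1+5+6 = 12
Cheapest is VLY → GRN → RIV at 6 min.

6 min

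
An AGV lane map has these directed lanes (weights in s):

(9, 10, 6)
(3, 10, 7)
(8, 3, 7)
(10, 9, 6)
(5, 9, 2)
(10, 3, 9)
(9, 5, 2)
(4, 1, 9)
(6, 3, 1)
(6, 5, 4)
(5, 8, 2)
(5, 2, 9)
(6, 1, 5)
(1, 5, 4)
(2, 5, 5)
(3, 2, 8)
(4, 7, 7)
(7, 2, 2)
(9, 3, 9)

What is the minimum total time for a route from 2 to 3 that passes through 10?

22 s

Best 2 to 10: 2 → 5 → 9 → 10 costing 13
Shortest 10→3: 10 → 3 = 9
Total via 10: 13 + 9 = 22 s.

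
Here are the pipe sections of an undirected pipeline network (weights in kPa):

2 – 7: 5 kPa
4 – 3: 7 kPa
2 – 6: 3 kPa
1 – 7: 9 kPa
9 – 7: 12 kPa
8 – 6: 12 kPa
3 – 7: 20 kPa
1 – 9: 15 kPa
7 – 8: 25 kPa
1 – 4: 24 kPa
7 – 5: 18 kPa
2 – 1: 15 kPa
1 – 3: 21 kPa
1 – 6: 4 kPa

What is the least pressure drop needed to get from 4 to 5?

45 kPa

Compare a few routes:
4 - 3 - 7 - 5: 7+20+18 = 45
4 - 1 - 7 - 5: 24+9+18 = 51
4 - 1 - 6 - 2 - 7 - 5: 24+4+3+5+18 = 54
4 - 3 - 1 - 7 - 5: 7+21+9+18 = 55
The minimum is 45 kPa via 4 - 3 - 7 - 5.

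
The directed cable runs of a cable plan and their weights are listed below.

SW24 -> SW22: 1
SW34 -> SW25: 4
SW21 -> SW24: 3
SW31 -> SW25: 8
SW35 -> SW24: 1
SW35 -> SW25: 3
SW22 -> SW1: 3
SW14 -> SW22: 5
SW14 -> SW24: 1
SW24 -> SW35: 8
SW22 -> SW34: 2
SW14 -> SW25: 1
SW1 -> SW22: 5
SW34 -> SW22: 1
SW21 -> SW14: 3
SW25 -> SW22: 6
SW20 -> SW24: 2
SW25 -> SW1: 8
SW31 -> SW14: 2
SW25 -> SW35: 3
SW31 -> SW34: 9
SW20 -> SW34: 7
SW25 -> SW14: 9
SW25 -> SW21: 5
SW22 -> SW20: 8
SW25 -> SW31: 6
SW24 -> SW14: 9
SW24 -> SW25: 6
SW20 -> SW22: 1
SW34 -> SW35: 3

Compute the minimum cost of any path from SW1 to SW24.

Candidate routes:
SW1 - SW22 - SW20 - SW24: 5+8+2 = 15
SW1 - SW22 - SW34 - SW35 - SW24: 5+2+3+1 = 11
The minimum is 11 via SW1 - SW22 - SW34 - SW35 - SW24.

11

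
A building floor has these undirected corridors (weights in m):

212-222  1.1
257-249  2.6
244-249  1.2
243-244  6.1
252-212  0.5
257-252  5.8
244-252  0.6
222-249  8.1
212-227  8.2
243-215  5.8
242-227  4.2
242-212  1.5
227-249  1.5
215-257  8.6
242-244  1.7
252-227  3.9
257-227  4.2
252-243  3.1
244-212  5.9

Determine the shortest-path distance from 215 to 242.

10.9 m

Compare a few routes:
215 - 243 - 252 - 212 - 242: 5.8+3.1+0.5+1.5 = 10.9
215 - 243 - 244 - 242: 5.8+6.1+1.7 = 13.6
215 - 243 - 252 - 244 - 242: 5.8+3.1+0.6+1.7 = 11.2
Cheapest is 215 - 243 - 252 - 212 - 242 at 10.9 m.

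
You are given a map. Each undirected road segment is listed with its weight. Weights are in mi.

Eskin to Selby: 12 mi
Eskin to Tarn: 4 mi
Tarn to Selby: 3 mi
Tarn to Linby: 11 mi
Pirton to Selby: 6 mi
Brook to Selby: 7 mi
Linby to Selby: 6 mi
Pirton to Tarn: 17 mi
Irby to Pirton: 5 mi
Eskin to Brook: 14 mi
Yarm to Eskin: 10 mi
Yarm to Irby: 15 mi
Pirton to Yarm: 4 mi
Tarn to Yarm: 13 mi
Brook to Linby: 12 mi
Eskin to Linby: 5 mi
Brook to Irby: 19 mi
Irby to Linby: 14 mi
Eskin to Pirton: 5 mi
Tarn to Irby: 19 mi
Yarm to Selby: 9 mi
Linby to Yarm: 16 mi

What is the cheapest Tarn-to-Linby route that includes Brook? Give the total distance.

22 mi

Shortest Tarn→Brook: Tarn → Selby → Brook = 10
Shortest Brook→Linby: Brook → Linby = 12
Total via Brook: 10 + 12 = 22 mi.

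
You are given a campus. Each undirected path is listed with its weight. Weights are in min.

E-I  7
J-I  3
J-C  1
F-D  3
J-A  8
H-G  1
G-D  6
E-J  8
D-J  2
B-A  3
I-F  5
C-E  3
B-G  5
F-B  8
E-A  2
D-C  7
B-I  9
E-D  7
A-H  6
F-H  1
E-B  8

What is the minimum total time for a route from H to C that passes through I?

Best H to I: H → F → I costing 6
Shortest I→C: I → J → C = 4
Total via I: 6 + 4 = 10 min.

10 min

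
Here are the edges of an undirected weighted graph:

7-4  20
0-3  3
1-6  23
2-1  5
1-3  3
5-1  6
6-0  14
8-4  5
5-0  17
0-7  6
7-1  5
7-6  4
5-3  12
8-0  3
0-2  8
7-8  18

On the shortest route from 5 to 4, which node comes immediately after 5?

1

Enumerating some paths:
5 → 0 → 8 → 4: 17+3+5 = 25
5 → 1 → 3 → 0 → 8 → 4: 6+3+3+3+5 = 20
5 → 3 → 0 → 8 → 4: 12+3+3+5 = 23
Cheapest is 5 → 1 → 3 → 0 → 8 → 4 at 20.
So from 5 the first move is to 1.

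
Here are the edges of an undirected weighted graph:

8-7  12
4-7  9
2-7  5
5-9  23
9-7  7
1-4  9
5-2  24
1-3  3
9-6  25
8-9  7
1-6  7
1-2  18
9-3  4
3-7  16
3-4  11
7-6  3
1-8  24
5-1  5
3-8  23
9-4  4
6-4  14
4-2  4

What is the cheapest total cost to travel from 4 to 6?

Compare a few routes:
4 → 7 → 6: 9+3 = 12
4 → 6: 14 = 14
4 → 1 → 6: 9+7 = 16
4 → 9 → 7 → 6: 4+7+3 = 14
The minimum is 12 via 4 → 7 → 6.

12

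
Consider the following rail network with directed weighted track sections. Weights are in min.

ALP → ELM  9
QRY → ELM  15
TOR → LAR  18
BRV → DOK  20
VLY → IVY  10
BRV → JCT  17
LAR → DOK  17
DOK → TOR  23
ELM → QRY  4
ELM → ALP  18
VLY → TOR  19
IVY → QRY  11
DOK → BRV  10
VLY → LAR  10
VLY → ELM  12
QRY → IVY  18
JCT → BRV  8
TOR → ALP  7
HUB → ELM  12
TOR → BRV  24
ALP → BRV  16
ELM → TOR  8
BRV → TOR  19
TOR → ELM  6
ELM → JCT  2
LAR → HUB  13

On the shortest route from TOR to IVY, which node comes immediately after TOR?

Compare a few routes:
TOR–ELM–QRY–IVY: 6+4+18 = 28
TOR–ALP–ELM–QRY–IVY: 7+9+4+18 = 38
Cheapest is TOR–ELM–QRY–IVY at 28 min.
So from TOR the first move is to ELM.

ELM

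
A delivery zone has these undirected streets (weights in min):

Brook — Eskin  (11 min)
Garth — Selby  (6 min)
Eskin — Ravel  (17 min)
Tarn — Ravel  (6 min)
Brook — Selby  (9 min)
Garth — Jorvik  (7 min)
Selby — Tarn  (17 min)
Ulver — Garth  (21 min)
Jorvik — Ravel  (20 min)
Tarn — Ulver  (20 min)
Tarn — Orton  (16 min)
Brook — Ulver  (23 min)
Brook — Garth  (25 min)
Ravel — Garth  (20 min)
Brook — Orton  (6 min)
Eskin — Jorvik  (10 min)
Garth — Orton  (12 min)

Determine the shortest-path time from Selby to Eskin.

20 min

Shortest distances from Selby:
Selby: 0
Garth: 6  (via Selby)
Brook: 9  (via Selby)
Jorvik: 13  (via Garth)
Orton: 15  (via Brook)
Tarn: 17  (via Selby)
Eskin: 20  (via Brook)
Shortest route: Selby–Brook–Eskin = 20 min.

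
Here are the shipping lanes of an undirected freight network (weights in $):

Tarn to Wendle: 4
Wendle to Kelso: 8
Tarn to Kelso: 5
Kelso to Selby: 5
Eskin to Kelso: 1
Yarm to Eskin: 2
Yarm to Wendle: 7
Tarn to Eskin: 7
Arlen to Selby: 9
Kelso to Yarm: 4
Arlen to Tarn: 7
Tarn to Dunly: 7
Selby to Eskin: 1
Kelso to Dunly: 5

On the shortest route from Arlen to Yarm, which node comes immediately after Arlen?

Selby

Enumerating some paths:
Arlen - Selby - Eskin - Kelso - Yarm: 9+1+1+4 = 15
Arlen - Tarn - Kelso - Eskin - Yarm: 7+5+1+2 = 15
Arlen - Selby - Eskin - Yarm: 9+1+2 = 12
The minimum is $12 via Arlen - Selby - Eskin - Yarm.
So from Arlen the first move is to Selby.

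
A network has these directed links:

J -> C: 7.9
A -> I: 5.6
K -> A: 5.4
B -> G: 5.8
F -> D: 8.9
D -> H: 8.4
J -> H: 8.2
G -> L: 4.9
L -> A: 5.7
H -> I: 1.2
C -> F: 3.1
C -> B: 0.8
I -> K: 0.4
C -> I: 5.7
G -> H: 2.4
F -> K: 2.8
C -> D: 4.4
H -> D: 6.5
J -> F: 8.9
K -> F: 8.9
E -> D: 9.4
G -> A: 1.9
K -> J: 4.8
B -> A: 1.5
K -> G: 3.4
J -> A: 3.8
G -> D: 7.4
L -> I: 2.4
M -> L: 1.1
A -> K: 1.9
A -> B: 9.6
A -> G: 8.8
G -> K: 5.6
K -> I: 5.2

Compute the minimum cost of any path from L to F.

11.7

Candidate routes:
L - I - K - F: 2.4+0.4+8.9 = 11.7
L - A - K - F: 5.7+1.9+8.9 = 16.5
L - I - K - J - F: 2.4+0.4+4.8+8.9 = 16.5
The minimum is 11.7 via L - I - K - F.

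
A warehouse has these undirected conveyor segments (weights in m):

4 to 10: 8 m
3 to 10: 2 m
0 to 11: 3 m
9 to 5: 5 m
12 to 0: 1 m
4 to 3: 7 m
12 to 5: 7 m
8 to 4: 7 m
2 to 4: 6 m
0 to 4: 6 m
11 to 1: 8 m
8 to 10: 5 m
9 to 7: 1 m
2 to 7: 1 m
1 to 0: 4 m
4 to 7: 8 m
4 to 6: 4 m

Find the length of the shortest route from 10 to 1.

18 m

Compare a few routes:
10 - 8 - 4 - 0 - 1: 5+7+6+4 = 22
10 - 3 - 4 - 0 - 1: 2+7+6+4 = 19
10 - 4 - 0 - 1: 8+6+4 = 18
The minimum is 18 m via 10 - 4 - 0 - 1.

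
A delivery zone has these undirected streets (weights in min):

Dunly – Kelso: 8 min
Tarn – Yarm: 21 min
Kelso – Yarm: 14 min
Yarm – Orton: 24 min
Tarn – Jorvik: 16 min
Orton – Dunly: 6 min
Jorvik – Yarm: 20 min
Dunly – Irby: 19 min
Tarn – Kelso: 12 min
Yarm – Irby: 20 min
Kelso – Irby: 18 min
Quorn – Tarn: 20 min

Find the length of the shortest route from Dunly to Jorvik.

36 min

Compare a few routes:
Dunly → Kelso → Tarn → Jorvik: 8+12+16 = 36
Dunly → Kelso → Yarm → Jorvik: 8+14+20 = 42
Dunly → Orton → Yarm → Jorvik: 6+24+20 = 50
Cheapest is Dunly → Kelso → Tarn → Jorvik at 36 min.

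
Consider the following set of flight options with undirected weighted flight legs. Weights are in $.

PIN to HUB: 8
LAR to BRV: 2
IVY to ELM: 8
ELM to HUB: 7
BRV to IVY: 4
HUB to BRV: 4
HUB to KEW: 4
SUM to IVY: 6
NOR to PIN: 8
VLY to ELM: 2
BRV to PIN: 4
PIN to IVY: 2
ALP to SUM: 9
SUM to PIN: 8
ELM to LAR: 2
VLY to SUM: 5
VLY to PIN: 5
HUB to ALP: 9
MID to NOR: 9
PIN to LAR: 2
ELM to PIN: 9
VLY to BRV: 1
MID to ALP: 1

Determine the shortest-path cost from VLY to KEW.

$9

Running Dijkstra from VLY:
VLY: 0
BRV: 1  (via VLY)
ELM: 2  (via VLY)
LAR: 3  (via BRV)
PIN: 5  (via VLY)
IVY: 5  (via BRV)
SUM: 5  (via VLY)
HUB: 5  (via BRV)
KEW: 9  (via HUB)
Shortest route: VLY–BRV–HUB–KEW = $9.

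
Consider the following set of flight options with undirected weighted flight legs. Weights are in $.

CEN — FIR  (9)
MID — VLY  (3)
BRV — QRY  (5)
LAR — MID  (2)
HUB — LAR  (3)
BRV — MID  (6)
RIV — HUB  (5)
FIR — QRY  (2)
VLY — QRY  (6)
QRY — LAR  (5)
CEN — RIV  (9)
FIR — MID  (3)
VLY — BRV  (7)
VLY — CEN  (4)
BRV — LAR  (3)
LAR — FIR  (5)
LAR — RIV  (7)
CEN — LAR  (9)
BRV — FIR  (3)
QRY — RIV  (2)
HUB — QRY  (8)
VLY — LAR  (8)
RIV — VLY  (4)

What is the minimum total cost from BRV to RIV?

$7

Settle nodes by increasing distance from BRV:
BRV: 0
FIR: 3  (via BRV)
LAR: 3  (via BRV)
MID: 5  (via LAR)
QRY: 5  (via BRV)
HUB: 6  (via LAR)
VLY: 7  (via BRV)
RIV: 7  (via QRY)
Shortest route: BRV–QRY–RIV = $7.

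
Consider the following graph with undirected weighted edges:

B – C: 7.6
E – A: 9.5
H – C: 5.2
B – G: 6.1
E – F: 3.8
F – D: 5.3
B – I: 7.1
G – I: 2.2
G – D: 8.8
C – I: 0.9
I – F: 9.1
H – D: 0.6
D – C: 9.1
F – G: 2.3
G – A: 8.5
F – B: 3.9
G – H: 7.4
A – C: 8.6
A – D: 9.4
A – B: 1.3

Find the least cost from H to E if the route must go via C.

Best H to C: H–C costing 5.2
Best C to E: C–I–G–F–E costing 9.2
Total via C: 5.2 + 9.2 = 14.4.

14.4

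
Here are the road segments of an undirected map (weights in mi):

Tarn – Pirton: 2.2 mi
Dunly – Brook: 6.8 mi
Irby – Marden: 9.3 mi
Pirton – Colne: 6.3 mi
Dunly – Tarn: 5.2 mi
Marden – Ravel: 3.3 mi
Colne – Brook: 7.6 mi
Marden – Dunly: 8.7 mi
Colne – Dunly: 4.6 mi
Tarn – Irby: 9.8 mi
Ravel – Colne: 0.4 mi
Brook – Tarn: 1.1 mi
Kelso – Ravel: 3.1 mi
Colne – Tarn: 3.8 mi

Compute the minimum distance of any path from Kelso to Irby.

15.7 mi

Candidate routes:
Kelso → Ravel → Colne → Tarn → Irby: 3.1+0.4+3.8+9.8 = 17.1
Kelso → Ravel → Colne → Pirton → Tarn → Irby: 3.1+0.4+6.3+2.2+9.8 = 21.8
Kelso → Ravel → Marden → Irby: 3.1+3.3+9.3 = 15.7
Kelso → Ravel → Colne → Brook → Tarn → Irby: 3.1+0.4+7.6+1.1+9.8 = 22
The minimum is 15.7 mi via Kelso → Ravel → Marden → Irby.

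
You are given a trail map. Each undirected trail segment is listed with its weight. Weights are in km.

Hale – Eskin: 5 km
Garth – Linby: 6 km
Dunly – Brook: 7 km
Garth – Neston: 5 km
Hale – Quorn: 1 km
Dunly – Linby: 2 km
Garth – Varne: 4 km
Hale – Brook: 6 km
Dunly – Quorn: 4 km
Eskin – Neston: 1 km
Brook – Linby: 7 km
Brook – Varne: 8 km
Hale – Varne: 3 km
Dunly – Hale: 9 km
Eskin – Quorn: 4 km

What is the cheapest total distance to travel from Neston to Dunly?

9 km

Running Dijkstra from Neston:
Neston: 0
Eskin: 1  (via Neston)
Garth: 5  (via Neston)
Quorn: 5  (via Eskin)
Hale: 6  (via Eskin)
Dunly: 9  (via Quorn)
Shortest route: Neston–Eskin–Quorn–Dunly = 9 km.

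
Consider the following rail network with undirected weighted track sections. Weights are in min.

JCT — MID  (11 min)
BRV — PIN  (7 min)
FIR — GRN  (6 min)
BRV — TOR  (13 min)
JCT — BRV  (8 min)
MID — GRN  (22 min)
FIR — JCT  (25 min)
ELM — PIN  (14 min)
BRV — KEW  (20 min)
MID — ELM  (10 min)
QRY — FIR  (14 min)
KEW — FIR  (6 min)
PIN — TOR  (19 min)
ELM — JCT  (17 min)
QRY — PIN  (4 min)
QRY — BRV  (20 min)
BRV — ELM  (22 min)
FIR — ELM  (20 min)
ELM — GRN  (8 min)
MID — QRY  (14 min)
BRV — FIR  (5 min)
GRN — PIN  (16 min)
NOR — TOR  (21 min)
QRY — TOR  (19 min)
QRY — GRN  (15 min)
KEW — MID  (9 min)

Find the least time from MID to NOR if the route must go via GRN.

Shortest MID→GRN: MID → ELM → GRN = 18
Best GRN to NOR: GRN → FIR → BRV → TOR → NOR costing 45
Total via GRN: 18 + 45 = 63 min.

63 min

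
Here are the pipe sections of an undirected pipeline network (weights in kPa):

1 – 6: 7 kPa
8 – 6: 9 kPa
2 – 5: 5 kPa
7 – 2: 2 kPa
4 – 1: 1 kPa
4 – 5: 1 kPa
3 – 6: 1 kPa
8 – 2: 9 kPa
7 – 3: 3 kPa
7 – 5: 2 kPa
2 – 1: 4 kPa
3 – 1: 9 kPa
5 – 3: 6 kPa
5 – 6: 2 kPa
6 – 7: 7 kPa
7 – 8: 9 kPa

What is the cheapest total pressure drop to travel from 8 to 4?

Compare a few routes:
8 → 6 → 5 → 4: 9+2+1 = 12
8 → 2 → 1 → 4: 9+4+1 = 14
8 → 2 → 7 → 5 → 4: 9+2+2+1 = 14
Cheapest is 8 → 6 → 5 → 4 at 12 kPa.

12 kPa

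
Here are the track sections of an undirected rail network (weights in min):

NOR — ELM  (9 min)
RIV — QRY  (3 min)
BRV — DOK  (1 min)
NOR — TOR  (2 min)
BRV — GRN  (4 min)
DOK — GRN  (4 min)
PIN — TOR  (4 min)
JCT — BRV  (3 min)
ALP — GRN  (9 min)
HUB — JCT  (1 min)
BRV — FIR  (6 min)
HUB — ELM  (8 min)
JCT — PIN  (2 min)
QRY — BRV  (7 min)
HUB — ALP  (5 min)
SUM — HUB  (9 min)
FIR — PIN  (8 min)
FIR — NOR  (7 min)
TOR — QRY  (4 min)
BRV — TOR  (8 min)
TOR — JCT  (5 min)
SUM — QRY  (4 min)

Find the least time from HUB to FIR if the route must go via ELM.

24 min

Best HUB to ELM: HUB → ELM costing 8
Best ELM to FIR: ELM → NOR → FIR costing 16
Total via ELM: 8 + 16 = 24 min.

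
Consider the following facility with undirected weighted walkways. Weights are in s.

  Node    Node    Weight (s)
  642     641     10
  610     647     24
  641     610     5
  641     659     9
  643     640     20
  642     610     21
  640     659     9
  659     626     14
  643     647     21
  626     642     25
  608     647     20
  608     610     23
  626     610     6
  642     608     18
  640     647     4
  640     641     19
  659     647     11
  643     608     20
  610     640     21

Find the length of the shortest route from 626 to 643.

Shortest distances from 626:
626: 0
610: 6  (via 626)
641: 11  (via 610)
659: 14  (via 626)
642: 21  (via 641)
640: 23  (via 659)
647: 25  (via 659)
608: 29  (via 610)
643: 43  (via 640)
Shortest route: 626 → 659 → 640 → 643 = 43 s.

43 s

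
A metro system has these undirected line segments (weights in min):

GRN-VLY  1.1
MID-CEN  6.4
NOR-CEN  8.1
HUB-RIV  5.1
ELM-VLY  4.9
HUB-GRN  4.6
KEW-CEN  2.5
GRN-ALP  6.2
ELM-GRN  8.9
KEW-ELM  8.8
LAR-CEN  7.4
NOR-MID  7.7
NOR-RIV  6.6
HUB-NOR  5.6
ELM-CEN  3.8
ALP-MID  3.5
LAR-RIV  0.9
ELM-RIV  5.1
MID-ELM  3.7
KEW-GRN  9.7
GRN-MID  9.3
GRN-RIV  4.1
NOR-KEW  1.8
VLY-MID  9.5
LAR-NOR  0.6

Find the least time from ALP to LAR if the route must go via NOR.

11.8 min

Best ALP to NOR: ALP–MID–NOR costing 11.2
Best NOR to LAR: NOR–LAR costing 0.6
Total via NOR: 11.2 + 0.6 = 11.8 min.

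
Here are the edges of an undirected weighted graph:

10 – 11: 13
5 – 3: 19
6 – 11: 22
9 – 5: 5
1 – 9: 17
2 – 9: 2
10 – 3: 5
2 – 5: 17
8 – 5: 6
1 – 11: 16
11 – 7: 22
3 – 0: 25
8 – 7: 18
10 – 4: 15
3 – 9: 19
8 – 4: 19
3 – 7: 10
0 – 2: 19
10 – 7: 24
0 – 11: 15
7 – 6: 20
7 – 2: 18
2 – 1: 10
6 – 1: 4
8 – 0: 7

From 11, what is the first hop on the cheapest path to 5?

0

Enumerating some paths:
11 - 10 - 3 - 5: 13+5+19 = 37
11 - 1 - 2 - 9 - 5: 16+10+2+5 = 33
11 - 0 - 8 - 5: 15+7+6 = 28
The minimum is 28 via 11 - 0 - 8 - 5.
So from 11 the first move is to 0.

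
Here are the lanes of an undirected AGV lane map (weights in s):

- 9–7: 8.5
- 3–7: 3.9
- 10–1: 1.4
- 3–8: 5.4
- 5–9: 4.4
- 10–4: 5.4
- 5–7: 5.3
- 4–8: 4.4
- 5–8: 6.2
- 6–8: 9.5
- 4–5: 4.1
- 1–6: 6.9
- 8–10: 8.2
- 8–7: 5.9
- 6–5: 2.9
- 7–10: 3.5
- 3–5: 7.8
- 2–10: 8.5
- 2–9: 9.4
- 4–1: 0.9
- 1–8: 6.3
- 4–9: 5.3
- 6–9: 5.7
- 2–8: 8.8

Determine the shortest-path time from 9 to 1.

Compare a few routes:
9 → 5 → 4 → 1: 4.4+4.1+0.9 = 9.4
9 → 4 → 1: 5.3+0.9 = 6.2
Cheapest is 9 → 4 → 1 at 6.2 s.

6.2 s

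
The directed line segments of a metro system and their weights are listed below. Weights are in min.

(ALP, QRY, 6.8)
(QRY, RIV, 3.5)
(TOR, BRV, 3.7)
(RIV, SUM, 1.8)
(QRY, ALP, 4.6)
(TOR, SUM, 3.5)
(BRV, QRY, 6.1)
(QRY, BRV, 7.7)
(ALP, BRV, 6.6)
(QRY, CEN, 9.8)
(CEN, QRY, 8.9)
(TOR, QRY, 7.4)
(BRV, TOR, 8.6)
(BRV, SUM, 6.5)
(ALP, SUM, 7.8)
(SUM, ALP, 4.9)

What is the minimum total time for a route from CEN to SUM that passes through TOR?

28.7 min

Best CEN to TOR: CEN → QRY → BRV → TOR costing 25.2
Best TOR to SUM: TOR → SUM costing 3.5
Total via TOR: 25.2 + 3.5 = 28.7 min.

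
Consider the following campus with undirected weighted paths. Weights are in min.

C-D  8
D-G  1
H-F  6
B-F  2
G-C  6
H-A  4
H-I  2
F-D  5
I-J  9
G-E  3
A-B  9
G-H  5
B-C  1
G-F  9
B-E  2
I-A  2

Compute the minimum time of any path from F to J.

Candidate routes:
F–H–I–J: 6+2+9 = 17
F–H–A–I–J: 6+4+2+9 = 21
F–D–G–H–I–J: 5+1+5+2+9 = 22
The minimum is 17 min via F–H–I–J.

17 min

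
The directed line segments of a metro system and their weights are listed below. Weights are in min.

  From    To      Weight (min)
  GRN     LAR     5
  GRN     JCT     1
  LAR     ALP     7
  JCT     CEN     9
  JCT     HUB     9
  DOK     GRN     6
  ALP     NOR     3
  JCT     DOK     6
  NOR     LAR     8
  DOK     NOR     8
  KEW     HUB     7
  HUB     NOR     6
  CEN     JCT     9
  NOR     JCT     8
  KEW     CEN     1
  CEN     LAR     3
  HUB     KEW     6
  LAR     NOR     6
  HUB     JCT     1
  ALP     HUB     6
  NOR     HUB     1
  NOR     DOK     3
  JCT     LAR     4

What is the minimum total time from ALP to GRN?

Running Dijkstra from ALP:
ALP: 0
NOR: 3  (via ALP)
HUB: 4  (via NOR)
JCT: 5  (via HUB)
DOK: 6  (via NOR)
LAR: 9  (via JCT)
KEW: 10  (via HUB)
CEN: 11  (via KEW)
GRN: 12  (via DOK)
Shortest route: ALP–NOR–DOK–GRN = 12 min.

12 min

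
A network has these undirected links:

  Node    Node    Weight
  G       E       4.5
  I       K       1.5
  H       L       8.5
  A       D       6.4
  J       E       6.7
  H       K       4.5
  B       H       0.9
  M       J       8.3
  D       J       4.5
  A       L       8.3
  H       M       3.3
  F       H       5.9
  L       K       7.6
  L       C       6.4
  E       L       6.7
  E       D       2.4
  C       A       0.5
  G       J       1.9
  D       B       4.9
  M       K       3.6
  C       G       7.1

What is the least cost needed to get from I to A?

16

Shortest distances from I:
I: 0
K: 1.5  (via I)
M: 5.1  (via K)
H: 6  (via K)
B: 6.9  (via H)
L: 9.1  (via K)
D: 11.8  (via B)
F: 11.9  (via H)
J: 13.4  (via M)
E: 14.2  (via D)
G: 15.3  (via J)
C: 15.5  (via L)
A: 16  (via C)
Shortest route: I → K → L → C → A = 16.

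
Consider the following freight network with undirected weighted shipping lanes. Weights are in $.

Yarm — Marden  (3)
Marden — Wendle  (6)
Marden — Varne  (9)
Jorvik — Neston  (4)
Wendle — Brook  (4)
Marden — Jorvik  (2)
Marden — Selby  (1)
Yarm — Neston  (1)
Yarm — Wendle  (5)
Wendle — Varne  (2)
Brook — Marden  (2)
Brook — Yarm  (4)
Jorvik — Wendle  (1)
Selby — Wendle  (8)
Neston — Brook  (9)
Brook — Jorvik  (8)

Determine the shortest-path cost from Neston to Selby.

$5

Enumerating some paths:
Neston → Jorvik → Marden → Selby: 4+2+1 = 7
Neston → Yarm → Wendle → Jorvik → Marden → Selby: 1+5+1+2+1 = 10
Neston → Yarm → Brook → Marden → Selby: 1+4+2+1 = 8
Neston → Yarm → Marden → Selby: 1+3+1 = 5
Cheapest is Neston → Yarm → Marden → Selby at $5.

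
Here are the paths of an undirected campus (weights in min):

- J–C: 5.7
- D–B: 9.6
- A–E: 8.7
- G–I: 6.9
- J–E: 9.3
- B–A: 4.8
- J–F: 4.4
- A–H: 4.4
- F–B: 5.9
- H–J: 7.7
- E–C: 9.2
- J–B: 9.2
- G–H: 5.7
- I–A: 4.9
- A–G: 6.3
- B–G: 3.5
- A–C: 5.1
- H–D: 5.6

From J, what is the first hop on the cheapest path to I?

C

Enumerating some paths:
J → H → A → I: 7.7+4.4+4.9 = 17
J → B → A → I: 9.2+4.8+4.9 = 18.9
J → C → A → I: 5.7+5.1+4.9 = 15.7
The minimum is 15.7 min via J → C → A → I.
So from J the first move is to C.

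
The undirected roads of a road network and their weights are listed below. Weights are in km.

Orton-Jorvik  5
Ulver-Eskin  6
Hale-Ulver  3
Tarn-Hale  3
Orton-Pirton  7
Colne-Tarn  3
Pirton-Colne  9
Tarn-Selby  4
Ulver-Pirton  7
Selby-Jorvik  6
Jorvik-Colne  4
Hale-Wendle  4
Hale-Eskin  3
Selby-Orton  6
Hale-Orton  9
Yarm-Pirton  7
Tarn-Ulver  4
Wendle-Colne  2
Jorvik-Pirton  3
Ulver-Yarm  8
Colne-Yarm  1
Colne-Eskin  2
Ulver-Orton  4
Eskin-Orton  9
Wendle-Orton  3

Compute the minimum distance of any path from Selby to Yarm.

8 km

Candidate routes:
Selby → Tarn → Colne → Yarm: 4+3+1 = 8
Selby → Jorvik → Colne → Yarm: 6+4+1 = 11
Selby → Tarn → Hale → Eskin → Colne → Yarm: 4+3+3+2+1 = 13
Selby → Orton → Wendle → Colne → Yarm: 6+3+2+1 = 12
Cheapest is Selby → Tarn → Colne → Yarm at 8 km.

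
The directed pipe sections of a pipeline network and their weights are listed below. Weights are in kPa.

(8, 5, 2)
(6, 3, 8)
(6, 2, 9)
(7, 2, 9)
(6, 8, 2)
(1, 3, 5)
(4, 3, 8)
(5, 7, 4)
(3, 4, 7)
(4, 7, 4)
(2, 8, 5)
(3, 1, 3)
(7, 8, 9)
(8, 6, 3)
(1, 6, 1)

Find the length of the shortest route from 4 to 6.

12 kPa

Compare a few routes:
4 → 7 → 8 → 6: 4+9+3 = 16
4 → 3 → 1 → 6: 8+3+1 = 12
The minimum is 12 kPa via 4 → 3 → 1 → 6.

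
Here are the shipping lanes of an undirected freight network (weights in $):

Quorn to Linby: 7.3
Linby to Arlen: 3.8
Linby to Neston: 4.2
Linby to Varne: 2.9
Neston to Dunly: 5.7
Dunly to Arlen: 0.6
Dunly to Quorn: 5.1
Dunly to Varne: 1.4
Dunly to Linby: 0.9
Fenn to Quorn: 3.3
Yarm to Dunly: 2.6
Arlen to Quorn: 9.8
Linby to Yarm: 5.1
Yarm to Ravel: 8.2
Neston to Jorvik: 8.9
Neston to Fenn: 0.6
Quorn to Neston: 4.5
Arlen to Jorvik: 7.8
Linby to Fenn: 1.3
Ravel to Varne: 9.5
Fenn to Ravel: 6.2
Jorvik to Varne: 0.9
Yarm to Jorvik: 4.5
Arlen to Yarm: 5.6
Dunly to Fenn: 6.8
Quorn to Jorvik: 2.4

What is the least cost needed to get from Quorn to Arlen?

Shortest distances from Quorn:
Quorn: 0
Jorvik: 2.4  (via Quorn)
Fenn: 3.3  (via Quorn)
Varne: 3.3  (via Jorvik)
Neston: 3.9  (via Fenn)
Linby: 4.6  (via Fenn)
Dunly: 4.7  (via Varne)
Arlen: 5.3  (via Dunly)
Shortest route: Quorn–Jorvik–Varne–Dunly–Arlen = $5.3.

$5.3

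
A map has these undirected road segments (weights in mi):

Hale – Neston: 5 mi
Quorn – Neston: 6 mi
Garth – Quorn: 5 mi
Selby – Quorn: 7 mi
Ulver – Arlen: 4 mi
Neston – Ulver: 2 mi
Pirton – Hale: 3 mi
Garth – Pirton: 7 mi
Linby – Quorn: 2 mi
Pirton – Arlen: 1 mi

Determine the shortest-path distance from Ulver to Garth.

Enumerating some paths:
Ulver → Arlen → Pirton → Garth: 4+1+7 = 12
Ulver → Neston → Hale → Pirton → Garth: 2+5+3+7 = 17
Ulver → Arlen → Pirton → Hale → Neston → Quorn → Garth: 4+1+3+5+6+5 = 24
Ulver → Neston → Quorn → Garth: 2+6+5 = 13
The minimum is 12 mi via Ulver → Arlen → Pirton → Garth.

12 mi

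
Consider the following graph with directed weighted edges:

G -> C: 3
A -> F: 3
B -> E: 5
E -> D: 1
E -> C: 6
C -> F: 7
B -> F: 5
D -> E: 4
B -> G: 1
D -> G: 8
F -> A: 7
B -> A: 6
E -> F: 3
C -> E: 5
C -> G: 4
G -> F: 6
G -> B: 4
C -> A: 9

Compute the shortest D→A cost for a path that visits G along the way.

Best D to G: D–G costing 8
Best G to A: G–B–A costing 10
Total via G: 8 + 10 = 18.

18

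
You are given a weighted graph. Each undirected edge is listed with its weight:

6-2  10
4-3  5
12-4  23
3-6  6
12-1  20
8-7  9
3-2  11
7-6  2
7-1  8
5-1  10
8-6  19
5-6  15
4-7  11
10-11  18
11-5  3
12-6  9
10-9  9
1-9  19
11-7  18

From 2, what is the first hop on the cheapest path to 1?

Candidate routes:
2–6–7–1: 10+2+8 = 20
2–3–6–7–1: 11+6+2+8 = 27
2–3–4–7–1: 11+5+11+8 = 35
Cheapest is 2–6–7–1 at 20.
So from 2 the first move is to 6.

6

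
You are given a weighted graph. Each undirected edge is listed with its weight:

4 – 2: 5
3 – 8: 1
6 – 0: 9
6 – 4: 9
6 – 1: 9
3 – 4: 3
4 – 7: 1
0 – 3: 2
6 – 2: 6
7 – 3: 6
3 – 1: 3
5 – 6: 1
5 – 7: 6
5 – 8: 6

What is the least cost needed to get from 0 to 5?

Shortest distances from 0:
0: 0
3: 2  (via 0)
8: 3  (via 3)
1: 5  (via 3)
4: 5  (via 3)
7: 6  (via 4)
5: 9  (via 8)
Shortest route: 0–3–8–5 = 9.

9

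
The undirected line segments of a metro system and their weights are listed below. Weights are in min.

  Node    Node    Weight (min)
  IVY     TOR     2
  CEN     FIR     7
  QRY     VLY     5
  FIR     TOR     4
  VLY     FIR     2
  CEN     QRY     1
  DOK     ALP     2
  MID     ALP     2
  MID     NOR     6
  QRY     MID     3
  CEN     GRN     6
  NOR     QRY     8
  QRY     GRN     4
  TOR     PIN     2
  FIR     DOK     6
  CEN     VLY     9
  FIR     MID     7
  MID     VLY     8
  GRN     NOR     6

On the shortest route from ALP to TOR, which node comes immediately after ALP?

Enumerating some paths:
ALP - DOK - FIR - TOR: 2+6+4 = 12
ALP - MID - QRY - VLY - FIR - TOR: 2+3+5+2+4 = 16
ALP - MID - FIR - TOR: 2+7+4 = 13
ALP - MID - VLY - FIR - TOR: 2+8+2+4 = 16
Cheapest is ALP - DOK - FIR - TOR at 12 min.
So from ALP the first move is to DOK.

DOK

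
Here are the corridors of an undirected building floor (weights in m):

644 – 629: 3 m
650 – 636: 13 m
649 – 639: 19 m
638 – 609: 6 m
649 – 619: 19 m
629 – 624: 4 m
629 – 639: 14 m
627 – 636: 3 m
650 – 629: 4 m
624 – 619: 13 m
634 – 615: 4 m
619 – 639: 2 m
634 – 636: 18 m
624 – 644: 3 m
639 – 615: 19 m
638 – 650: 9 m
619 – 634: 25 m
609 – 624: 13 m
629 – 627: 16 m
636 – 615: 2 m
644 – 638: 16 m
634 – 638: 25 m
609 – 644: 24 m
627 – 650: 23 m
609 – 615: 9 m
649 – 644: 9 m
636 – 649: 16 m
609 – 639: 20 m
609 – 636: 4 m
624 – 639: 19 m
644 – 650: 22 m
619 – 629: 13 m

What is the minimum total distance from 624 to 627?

Candidate routes:
624 - 644 - 629 - 627: 3+3+16 = 22
624 - 629 - 627: 4+16 = 20
Cheapest is 624 - 629 - 627 at 20 m.

20 m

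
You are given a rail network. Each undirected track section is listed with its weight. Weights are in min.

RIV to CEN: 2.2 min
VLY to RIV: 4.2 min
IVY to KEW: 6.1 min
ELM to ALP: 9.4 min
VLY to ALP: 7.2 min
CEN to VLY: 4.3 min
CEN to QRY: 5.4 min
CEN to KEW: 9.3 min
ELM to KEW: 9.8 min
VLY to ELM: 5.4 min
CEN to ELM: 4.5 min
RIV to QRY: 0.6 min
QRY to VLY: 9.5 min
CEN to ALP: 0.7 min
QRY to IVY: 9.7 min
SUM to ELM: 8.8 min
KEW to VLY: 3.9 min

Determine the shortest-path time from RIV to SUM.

15.5 min

Compare a few routes:
RIV → VLY → ELM → SUM: 4.2+5.4+8.8 = 18.4
RIV → CEN → ELM → SUM: 2.2+4.5+8.8 = 15.5
RIV → QRY → CEN → ELM → SUM: 0.6+5.4+4.5+8.8 = 19.3
Cheapest is RIV → CEN → ELM → SUM at 15.5 min.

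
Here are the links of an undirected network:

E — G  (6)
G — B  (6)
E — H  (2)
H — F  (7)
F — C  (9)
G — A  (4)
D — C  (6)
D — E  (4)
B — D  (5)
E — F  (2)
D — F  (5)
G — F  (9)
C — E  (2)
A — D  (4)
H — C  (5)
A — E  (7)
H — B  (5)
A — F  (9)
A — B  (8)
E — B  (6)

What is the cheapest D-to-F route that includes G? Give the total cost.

Best D to G: D → A → G costing 8
Best G to F: G → E → F costing 8
Total via G: 8 + 8 = 16.

16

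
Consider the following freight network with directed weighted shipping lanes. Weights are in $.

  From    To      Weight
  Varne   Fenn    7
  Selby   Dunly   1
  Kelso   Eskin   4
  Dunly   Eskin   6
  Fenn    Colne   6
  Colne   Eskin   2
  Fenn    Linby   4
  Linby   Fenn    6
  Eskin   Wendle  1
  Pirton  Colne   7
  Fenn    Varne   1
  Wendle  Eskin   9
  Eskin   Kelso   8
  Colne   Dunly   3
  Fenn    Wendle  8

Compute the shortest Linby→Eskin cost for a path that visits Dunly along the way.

Best Linby to Dunly: Linby–Fenn–Colne–Dunly costing 15
Shortest Dunly→Eskin: Dunly–Eskin = 6
Total via Dunly: 15 + 6 = $21.

$21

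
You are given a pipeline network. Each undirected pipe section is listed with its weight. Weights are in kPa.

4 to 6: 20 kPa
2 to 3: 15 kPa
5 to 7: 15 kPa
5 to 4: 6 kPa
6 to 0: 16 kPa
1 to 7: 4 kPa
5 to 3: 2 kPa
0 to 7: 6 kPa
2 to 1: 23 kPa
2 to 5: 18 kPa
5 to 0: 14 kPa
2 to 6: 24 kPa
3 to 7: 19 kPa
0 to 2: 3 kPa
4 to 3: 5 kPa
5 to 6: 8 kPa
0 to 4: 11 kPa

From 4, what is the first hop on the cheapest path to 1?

Compare a few routes:
4 - 0 - 7 - 1: 11+6+4 = 21
4 - 5 - 7 - 1: 6+15+4 = 25
Cheapest is 4 - 0 - 7 - 1 at 21 kPa.
So from 4 the first move is to 0.

0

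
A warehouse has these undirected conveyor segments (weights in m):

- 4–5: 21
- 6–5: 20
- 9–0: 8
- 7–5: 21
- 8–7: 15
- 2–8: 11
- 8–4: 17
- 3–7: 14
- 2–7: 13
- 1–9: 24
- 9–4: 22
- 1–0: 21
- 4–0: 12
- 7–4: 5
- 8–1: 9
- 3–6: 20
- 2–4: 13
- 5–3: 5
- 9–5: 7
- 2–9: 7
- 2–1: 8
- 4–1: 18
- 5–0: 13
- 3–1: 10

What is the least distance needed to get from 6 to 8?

Settle nodes by increasing distance from 6:
6: 0
3: 20  (via 6)
5: 20  (via 6)
9: 27  (via 5)
1: 30  (via 3)
0: 33  (via 5)
2: 34  (via 9)
7: 34  (via 3)
4: 39  (via 7)
8: 39  (via 1)
Shortest route: 6–3–1–8 = 39 m.

39 m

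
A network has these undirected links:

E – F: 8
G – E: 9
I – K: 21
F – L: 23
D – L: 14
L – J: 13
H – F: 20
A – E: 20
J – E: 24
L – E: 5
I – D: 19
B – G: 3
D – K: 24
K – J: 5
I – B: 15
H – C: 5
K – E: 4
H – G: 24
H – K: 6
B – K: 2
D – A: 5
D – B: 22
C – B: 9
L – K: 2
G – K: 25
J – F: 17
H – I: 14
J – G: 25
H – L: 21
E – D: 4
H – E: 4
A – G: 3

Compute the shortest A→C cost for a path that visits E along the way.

18

Shortest A→E: A–D–E = 9
Shortest E→C: E–H–C = 9
Total via E: 9 + 9 = 18.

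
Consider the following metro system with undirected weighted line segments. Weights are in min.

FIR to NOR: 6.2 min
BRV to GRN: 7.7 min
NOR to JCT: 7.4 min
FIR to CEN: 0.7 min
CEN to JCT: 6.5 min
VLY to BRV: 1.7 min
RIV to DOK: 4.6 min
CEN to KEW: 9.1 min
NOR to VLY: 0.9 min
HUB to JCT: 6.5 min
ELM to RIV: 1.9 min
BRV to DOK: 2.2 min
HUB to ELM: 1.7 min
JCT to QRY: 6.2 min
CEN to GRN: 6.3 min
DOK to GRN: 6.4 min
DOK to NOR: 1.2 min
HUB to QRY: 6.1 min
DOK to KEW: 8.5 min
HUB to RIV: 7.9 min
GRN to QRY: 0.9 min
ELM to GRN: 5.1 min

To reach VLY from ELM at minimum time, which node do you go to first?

RIV

Enumerating some paths:
ELM–RIV–DOK–BRV–VLY: 1.9+4.6+2.2+1.7 = 10.4
ELM–GRN–DOK–NOR–VLY: 5.1+6.4+1.2+0.9 = 13.6
ELM–RIV–DOK–NOR–VLY: 1.9+4.6+1.2+0.9 = 8.6
Cheapest is ELM–RIV–DOK–NOR–VLY at 8.6 min.
So from ELM the first move is to RIV.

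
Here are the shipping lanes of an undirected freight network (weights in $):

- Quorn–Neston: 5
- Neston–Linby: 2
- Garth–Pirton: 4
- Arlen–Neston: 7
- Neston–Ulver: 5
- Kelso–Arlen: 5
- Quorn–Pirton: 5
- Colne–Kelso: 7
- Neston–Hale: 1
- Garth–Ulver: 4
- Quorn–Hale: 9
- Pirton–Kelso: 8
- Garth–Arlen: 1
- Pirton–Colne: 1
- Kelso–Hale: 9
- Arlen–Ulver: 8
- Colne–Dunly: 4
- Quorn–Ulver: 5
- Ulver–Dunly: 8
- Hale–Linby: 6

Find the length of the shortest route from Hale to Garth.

$9

Enumerating some paths:
Hale → Neston → Ulver → Garth: 1+5+4 = 10
Hale → Neston → Arlen → Garth: 1+7+1 = 9
Hale → Kelso → Arlen → Garth: 9+5+1 = 15
Cheapest is Hale → Neston → Arlen → Garth at $9.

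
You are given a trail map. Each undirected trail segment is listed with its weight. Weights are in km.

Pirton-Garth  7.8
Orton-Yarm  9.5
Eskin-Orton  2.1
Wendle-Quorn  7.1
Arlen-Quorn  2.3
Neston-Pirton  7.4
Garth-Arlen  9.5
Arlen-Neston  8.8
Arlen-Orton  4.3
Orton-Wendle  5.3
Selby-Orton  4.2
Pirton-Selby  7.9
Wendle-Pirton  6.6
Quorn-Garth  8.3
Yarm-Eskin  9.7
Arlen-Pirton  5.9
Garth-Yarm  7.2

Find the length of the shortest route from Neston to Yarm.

22.4 km

Running Dijkstra from Neston:
Neston: 0
Pirton: 7.4  (via Neston)
Arlen: 8.8  (via Neston)
Quorn: 11.1  (via Arlen)
Orton: 13.1  (via Arlen)
Wendle: 14  (via Pirton)
Eskin: 15.2  (via Orton)
Garth: 15.2  (via Pirton)
Selby: 15.3  (via Pirton)
Yarm: 22.4  (via Garth)
Shortest route: Neston → Pirton → Garth → Yarm = 22.4 km.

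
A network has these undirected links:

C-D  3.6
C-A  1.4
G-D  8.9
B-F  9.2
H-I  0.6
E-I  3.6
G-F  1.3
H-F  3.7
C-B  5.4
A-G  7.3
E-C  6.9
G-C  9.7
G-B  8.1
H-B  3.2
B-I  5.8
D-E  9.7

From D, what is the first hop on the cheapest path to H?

C

Candidate routes:
D - E - I - H: 9.7+3.6+0.6 = 13.9
D - C - B - H: 3.6+5.4+3.2 = 12.2
D - C - E - I - H: 3.6+6.9+3.6+0.6 = 14.7
D - G - F - H: 8.9+1.3+3.7 = 13.9
Cheapest is D - C - B - H at 12.2.
So from D the first move is to C.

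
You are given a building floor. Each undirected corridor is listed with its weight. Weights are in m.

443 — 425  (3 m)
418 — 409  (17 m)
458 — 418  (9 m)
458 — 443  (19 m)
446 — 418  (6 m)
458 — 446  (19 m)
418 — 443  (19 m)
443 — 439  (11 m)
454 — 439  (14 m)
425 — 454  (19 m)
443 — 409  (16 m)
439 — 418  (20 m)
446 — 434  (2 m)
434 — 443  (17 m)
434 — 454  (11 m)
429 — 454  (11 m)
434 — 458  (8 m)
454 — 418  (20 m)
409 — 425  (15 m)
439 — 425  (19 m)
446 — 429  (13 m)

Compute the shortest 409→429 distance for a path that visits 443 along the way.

Best 409 to 443: 409 → 443 costing 16
Shortest 443→429: 443 → 434 → 446 → 429 = 32
Total via 443: 16 + 32 = 48 m.

48 m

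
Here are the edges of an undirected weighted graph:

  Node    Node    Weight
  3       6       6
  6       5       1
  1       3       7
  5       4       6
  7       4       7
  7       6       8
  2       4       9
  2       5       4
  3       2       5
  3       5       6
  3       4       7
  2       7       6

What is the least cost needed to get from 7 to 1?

Running Dijkstra from 7:
7: 0
2: 6  (via 7)
4: 7  (via 7)
6: 8  (via 7)
5: 9  (via 6)
3: 11  (via 2)
1: 18  (via 3)
Shortest route: 7 → 2 → 3 → 1 = 18.

18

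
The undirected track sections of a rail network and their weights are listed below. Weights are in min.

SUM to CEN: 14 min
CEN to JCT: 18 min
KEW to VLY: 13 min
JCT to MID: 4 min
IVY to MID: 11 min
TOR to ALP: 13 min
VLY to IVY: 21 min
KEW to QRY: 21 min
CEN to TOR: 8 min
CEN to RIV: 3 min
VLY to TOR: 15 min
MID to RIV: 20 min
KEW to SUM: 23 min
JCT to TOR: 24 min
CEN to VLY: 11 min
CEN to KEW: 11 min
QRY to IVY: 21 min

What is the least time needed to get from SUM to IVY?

46 min

Settle nodes by increasing distance from SUM:
SUM: 0
CEN: 14  (via SUM)
RIV: 17  (via CEN)
TOR: 22  (via CEN)
KEW: 23  (via SUM)
VLY: 25  (via CEN)
JCT: 32  (via CEN)
ALP: 35  (via TOR)
MID: 36  (via JCT)
QRY: 44  (via KEW)
IVY: 46  (via VLY)
Shortest route: SUM–CEN–VLY–IVY = 46 min.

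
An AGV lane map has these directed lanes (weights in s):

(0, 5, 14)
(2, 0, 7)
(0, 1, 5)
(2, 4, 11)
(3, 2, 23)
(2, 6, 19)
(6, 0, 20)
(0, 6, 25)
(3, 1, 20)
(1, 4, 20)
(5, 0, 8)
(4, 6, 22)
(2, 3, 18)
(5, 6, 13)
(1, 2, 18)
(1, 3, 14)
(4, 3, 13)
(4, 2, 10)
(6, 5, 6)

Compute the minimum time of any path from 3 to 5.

44 s

Shortest distances from 3:
3: 0
1: 20  (via 3)
2: 23  (via 3)
0: 30  (via 2)
4: 34  (via 2)
6: 42  (via 2)
5: 44  (via 0)
Shortest route: 3 → 2 → 0 → 5 = 44 s.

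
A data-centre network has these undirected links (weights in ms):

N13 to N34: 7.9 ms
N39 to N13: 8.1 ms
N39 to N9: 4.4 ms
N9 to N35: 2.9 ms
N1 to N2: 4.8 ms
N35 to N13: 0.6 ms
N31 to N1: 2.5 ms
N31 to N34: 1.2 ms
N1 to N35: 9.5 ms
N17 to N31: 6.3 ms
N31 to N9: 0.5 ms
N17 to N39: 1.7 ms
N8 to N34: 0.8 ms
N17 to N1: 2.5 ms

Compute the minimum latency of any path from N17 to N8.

7 ms

Candidate routes:
N17 → N39 → N13 → N35 → N9 → N31 → N34 → N8: 1.7+8.1+0.6+2.9+0.5+1.2+0.8 = 15.8
N17 → N31 → N34 → N8: 6.3+1.2+0.8 = 8.3
N17 → N1 → N31 → N34 → N8: 2.5+2.5+1.2+0.8 = 7
N17 → N39 → N9 → N31 → N34 → N8: 1.7+4.4+0.5+1.2+0.8 = 8.6
The minimum is 7 ms via N17 → N1 → N31 → N34 → N8.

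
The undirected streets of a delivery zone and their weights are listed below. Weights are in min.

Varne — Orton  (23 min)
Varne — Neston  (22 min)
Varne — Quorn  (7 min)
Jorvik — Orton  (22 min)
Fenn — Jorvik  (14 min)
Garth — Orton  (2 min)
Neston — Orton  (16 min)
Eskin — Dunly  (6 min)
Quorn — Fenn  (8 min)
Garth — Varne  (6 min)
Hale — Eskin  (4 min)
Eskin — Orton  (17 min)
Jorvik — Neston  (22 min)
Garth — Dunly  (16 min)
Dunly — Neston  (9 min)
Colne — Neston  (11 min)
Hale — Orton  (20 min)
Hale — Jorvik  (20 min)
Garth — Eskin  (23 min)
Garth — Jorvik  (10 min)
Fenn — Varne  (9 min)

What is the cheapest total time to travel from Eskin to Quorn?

Compare a few routes:
Eskin–Orton–Garth–Varne–Quorn: 17+2+6+7 = 32
Eskin–Garth–Varne–Quorn: 23+6+7 = 36
Eskin–Dunly–Garth–Varne–Quorn: 6+16+6+7 = 35
Eskin–Hale–Orton–Garth–Varne–Quorn: 4+20+2+6+7 = 39
Cheapest is Eskin–Orton–Garth–Varne–Quorn at 32 min.

32 min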